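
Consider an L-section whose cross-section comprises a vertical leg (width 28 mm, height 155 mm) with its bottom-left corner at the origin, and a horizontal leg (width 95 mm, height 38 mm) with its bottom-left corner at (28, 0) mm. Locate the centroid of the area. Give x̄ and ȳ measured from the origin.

x̄ = 41.93 mm, ȳ = 50.94 mm

vertical leg: A = 28 × 155 = 4340.00, centroid at (14.00, 77.50).
horizontal leg: A = 95 × 38 = 3610.00, centroid at (75.50, 19.00).
ΣA = 7950.00 mm², ΣAx̄ = 333315.00 mm³, ΣAȳ = 404940.00 mm³.
x̄ = 333315.00/7950.00 = 41.93 mm; ȳ = 404940.00/7950.00 = 50.94 mm.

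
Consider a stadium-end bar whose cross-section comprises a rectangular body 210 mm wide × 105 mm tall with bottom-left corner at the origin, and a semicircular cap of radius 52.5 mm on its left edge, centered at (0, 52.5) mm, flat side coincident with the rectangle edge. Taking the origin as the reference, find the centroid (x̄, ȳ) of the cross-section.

rectangular body: A = 210 × 105 = 22050.00, centroid at (105.00, 52.50).
semicircular end: A = ½π·52.5² = 4329.51, centroid at (-22.28, 52.50).
ΣA = 26379.51 mm²
ΣAx̄ = (22050.00)(105.00) + (4329.51)(-22.28) = 2218781.25 mm³
ΣAȳ = (22050.00)(52.50) + (4329.51)(52.50) = 1384924.14 mm³
x̄ = 2218781.25 / 26379.51 = 84.11 mm
ȳ = 1384924.14 / 26379.51 = 52.50 mm

x̄ = 84.11 mm, ȳ = 52.50 mm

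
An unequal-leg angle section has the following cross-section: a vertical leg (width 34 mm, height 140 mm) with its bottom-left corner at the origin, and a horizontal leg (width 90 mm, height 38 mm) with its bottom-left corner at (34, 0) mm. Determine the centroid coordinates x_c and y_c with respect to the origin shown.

vertical leg: A = 34 × 140 = 4760.00, centroid at (17.00, 70.00).
horizontal leg: A = 90 × 38 = 3420.00, centroid at (79.00, 19.00).
ΣA = 8180.00 mm², ΣAx_c = 351100.00 mm³, ΣAy_c = 398180.00 mm³.
x_c = 351100.00/8180.00 = 42.92 mm; y_c = 398180.00/8180.00 = 48.68 mm.

x_c = 42.92 mm, y_c = 48.68 mm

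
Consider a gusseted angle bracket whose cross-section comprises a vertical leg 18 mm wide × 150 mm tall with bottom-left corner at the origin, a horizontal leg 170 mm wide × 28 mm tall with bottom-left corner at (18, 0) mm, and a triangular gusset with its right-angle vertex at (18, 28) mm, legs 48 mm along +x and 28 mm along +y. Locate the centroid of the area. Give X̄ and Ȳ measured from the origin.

vertical leg: A = 18 × 150 = 2700.00, centroid at (9.00, 75.00).
horizontal leg: A = 170 × 28 = 4760.00, centroid at (103.00, 14.00).
gusset: A = ½·48·28 = 672.00, centroid at (34.00, 37.33).
ΣA = 8132.00 mm², ΣAX̄ = 537428.00 mm³, ΣAȲ = 294228.00 mm³.
X̄ = 537428.00/8132.00 = 66.09 mm; Ȳ = 294228.00/8132.00 = 36.18 mm.

X̄ = 66.09 mm, Ȳ = 36.18 mm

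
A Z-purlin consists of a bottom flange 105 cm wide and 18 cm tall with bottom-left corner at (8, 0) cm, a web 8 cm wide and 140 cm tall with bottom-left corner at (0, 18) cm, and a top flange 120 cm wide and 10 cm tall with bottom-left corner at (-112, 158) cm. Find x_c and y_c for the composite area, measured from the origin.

bottom flange: A = 105 × 18 = 1890.00, centroid at (60.50, 9.00).
web: A = 8 × 140 = 1120.00, centroid at (4.00, 88.00).
top flange: A = 120 × 10 = 1200.00, centroid at (-52.00, 163.00).
ΣA = 4210.00 cm², ΣAx_c = 56425.00 cm³, ΣAy_c = 311170.00 cm³.
x_c = 56425.00/4210.00 = 13.40 cm; y_c = 311170.00/4210.00 = 73.91 cm.

x_c = 13.40 cm, y_c = 73.91 cm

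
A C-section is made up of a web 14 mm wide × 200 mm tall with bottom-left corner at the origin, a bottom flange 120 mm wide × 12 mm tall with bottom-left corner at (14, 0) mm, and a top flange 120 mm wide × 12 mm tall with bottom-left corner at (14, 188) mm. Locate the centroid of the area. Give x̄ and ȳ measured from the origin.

web: A = 14 × 200 = 2800.00, centroid at (7.00, 100.00).
bottom flange: A = 120 × 12 = 1440.00, centroid at (74.00, 6.00).
top flange: A = 120 × 12 = 1440.00, centroid at (74.00, 194.00).
ΣA = 5680.00 mm²
ΣAx̄ = (2800.00)(7.00) + (1440.00)(74.00) + (1440.00)(74.00) = 232720.00 mm³
ΣAȳ = (2800.00)(100.00) + (1440.00)(6.00) + (1440.00)(194.00) = 568000.00 mm³
x̄ = 232720.00 / 5680.00 = 40.97 mm
ȳ = 568000.00 / 5680.00 = 100.00 mm

x̄ = 40.97 mm, ȳ = 100.00 mm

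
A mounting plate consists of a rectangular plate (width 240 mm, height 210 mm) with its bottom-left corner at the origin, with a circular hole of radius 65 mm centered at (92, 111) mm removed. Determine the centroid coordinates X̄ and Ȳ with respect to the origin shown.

X̄ = 130.01 mm, Ȳ = 102.85 mm

Part | A | x̄ᵢ | ȳᵢ | A·x̄ᵢ | A·ȳᵢ
plate | 50400.00 | 120.00 | 105.00 | 6048000.00 | 5292000.00
hole | -13273.23 | 92.00 | 111.00 | -1221137.06 | -1473328.41
Σ | 37126.77 |  |  | 4826862.94 | 3818671.59
X̄ = 4826862.94 / 37126.77 = 130.01 mm
Ȳ = 3818671.59 / 37126.77 = 102.85 mm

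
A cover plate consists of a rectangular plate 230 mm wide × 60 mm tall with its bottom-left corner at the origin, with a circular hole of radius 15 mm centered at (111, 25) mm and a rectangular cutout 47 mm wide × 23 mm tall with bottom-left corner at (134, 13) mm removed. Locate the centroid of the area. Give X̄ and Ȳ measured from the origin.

X̄ = 111.41 mm, Ȳ = 30.79 mm

plate: A = 230 × 60 = 13800.00, centroid at (115.00, 30.00).
hole 1: A = −π·15² = -706.86, centroid at (111.00, 25.00).
hole 2: A = −(47 × 23) = -1081.00, centroid at (157.50, 24.50).
ΣA = 12012.14 mm², ΣAX̄ = 1338281.22 mm³, ΣAȲ = 369844.04 mm³.
X̄ = 1338281.22/12012.14 = 111.41 mm; Ȳ = 369844.04/12012.14 = 30.79 mm.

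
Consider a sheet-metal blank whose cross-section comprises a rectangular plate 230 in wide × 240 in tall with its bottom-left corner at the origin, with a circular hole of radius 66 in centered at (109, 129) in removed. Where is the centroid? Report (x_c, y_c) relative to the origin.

x_c = 116.98 in, y_c = 117.03 in

plate: A = 230 × 240 = 55200.00, centroid at (115.00, 120.00).
hole: A = −π·66² = -13684.78, centroid at (109.00, 129.00).
ΣA = 41515.22 in², ΣAx_c = 4856359.24 in³, ΣAy_c = 4858663.69 in³.
x_c = 4856359.24/41515.22 = 116.98 in; y_c = 4858663.69/41515.22 = 117.03 in.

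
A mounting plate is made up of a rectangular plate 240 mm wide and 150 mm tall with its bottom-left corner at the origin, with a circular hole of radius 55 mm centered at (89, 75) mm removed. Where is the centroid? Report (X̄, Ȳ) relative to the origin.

X̄ = 131.12 mm, Ȳ = 75.00 mm

Part | A | x̄ᵢ | ȳᵢ | A·x̄ᵢ | A·ȳᵢ
plate | 36000.00 | 120.00 | 75.00 | 4320000.00 | 2700000.00
hole | -9503.32 | 89.00 | 75.00 | -845795.28 | -712748.83
Σ | 26496.68 |  |  | 3474204.72 | 1987251.17
X̄ = 3474204.72 / 26496.68 = 131.12 mm
Ȳ = 1987251.17 / 26496.68 = 75.00 mm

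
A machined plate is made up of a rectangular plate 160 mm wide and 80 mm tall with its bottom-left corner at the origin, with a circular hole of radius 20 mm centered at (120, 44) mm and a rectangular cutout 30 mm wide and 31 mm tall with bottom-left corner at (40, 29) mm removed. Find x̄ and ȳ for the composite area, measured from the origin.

x̄ = 77.45 mm, ȳ = 39.13 mm

Part | A | x̄ᵢ | ȳᵢ | A·x̄ᵢ | A·ȳᵢ
plate | 12800.00 | 80.00 | 40.00 | 1024000.00 | 512000.00
hole 1 | -1256.64 | 120.00 | 44.00 | -150796.45 | -55292.03
hole 2 | -930.00 | 55.00 | 44.50 | -51150.00 | -41385.00
Σ | 10613.36 |  |  | 822053.55 | 415322.97
x̄ = 822053.55 / 10613.36 = 77.45 mm
ȳ = 415322.97 / 10613.36 = 39.13 mm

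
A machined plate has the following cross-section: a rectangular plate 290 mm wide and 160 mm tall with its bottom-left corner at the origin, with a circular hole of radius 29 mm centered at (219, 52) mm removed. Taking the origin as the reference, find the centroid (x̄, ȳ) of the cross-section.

plate: A = 290 × 160 = 46400.00, centroid at (145.00, 80.00).
hole: A = −π·29² = -2642.08, centroid at (219.00, 52.00).
ΣA = 43757.92 mm²
ΣAx̄ = (46400.00)(145.00) + (-2642.08)(219.00) = 6149384.61 mm³
ΣAȳ = (46400.00)(80.00) + (-2642.08)(52.00) = 3574611.87 mm³
x̄ = 6149384.61 / 43757.92 = 140.53 mm
ȳ = 3574611.87 / 43757.92 = 81.69 mm

x̄ = 140.53 mm, ȳ = 81.69 mm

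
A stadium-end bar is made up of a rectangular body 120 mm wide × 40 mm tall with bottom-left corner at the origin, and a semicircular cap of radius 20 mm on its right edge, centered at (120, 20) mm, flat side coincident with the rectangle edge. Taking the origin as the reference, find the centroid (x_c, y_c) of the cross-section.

rectangular body: A = 120 × 40 = 4800.00, centroid at (60.00, 20.00).
semicircular end: A = ½π·20² = 628.32, centroid at (128.49, 20.00).
ΣA = 5428.32 mm²
ΣAx_c = (4800.00)(60.00) + (628.32)(128.49) = 368731.56 mm³
ΣAy_c = (4800.00)(20.00) + (628.32)(20.00) = 108566.37 mm³
x_c = 368731.56 / 5428.32 = 67.93 mm
y_c = 108566.37 / 5428.32 = 20.00 mm

x_c = 67.93 mm, y_c = 20.00 mm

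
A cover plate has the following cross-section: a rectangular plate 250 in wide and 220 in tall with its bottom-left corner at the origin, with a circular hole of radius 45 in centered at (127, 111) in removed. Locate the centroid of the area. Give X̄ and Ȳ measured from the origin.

X̄ = 124.74 in, Ȳ = 109.87 in

plate: A = 250 × 220 = 55000.00, centroid at (125.00, 110.00).
hole: A = −π·45² = -6361.73, centroid at (127.00, 111.00).
ΣA = 48638.27 in², ΣAX̄ = 6067060.91 in³, ΣAȲ = 5343848.51 in³.
X̄ = 6067060.91/48638.27 = 124.74 in; Ȳ = 5343848.51/48638.27 = 109.87 in.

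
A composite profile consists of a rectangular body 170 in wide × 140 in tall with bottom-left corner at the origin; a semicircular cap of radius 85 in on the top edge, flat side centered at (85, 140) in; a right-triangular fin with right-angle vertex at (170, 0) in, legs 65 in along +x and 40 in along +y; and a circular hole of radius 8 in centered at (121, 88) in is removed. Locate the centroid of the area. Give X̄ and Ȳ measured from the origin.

Part | A | x̄ᵢ | ȳᵢ | A·x̄ᵢ | A·ȳᵢ
rectangular body | 23800.00 | 85.00 | 70.00 | 2023000.00 | 1666000.00
semicircular top | 11349.00 | 85.00 | 176.08 | 964665.29 | 1998277.15
triangular fin | 1300.00 | 191.67 | 13.33 | 249166.67 | 17333.33
hole | -201.06 | 121.00 | 88.00 | -24328.49 | -17693.45
Σ | 36247.94 |  |  | 3212503.47 | 3663917.03
X̄ = 3212503.47 / 36247.94 = 88.63 in
Ȳ = 3663917.03 / 36247.94 = 101.08 in

X̄ = 88.63 in, Ȳ = 101.08 in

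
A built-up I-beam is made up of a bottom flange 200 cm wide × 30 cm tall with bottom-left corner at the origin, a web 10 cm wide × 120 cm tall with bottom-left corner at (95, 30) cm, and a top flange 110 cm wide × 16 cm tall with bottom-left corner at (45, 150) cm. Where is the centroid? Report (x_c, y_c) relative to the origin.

bottom flange: A = 200 × 30 = 6000.00, centroid at (100.00, 15.00).
web: A = 10 × 120 = 1200.00, centroid at (100.00, 90.00).
top flange: A = 110 × 16 = 1760.00, centroid at (100.00, 158.00).
ΣA = 8960.00 cm², ΣAx_c = 896000.00 cm³, ΣAy_c = 476080.00 cm³.
x_c = 896000.00/8960.00 = 100.00 cm; y_c = 476080.00/8960.00 = 53.13 cm.

x_c = 100.00 cm, y_c = 53.13 cm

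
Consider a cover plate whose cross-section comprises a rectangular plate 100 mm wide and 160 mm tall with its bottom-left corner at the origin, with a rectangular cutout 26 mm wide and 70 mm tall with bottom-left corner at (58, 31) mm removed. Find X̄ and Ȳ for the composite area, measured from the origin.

X̄ = 47.30 mm, Ȳ = 81.80 mm

plate: A = 100 × 160 = 16000.00, centroid at (50.00, 80.00).
hole: A = −(26 × 70) = -1820.00, centroid at (71.00, 66.00).
ΣA = 14180.00 mm², ΣAX̄ = 670780.00 mm³, ΣAȲ = 1159880.00 mm³.
X̄ = 670780.00/14180.00 = 47.30 mm; Ȳ = 1159880.00/14180.00 = 81.80 mm.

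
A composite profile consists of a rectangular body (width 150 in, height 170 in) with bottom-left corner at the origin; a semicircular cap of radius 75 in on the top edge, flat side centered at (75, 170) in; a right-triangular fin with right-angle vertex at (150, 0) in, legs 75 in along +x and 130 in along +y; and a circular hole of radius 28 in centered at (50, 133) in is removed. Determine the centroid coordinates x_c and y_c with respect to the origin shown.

Part | A | x̄ᵢ | ȳᵢ | A·x̄ᵢ | A·ȳᵢ
rectangular body | 25500.00 | 75.00 | 85.00 | 1912500.00 | 2167500.00
semicircular top | 8835.73 | 75.00 | 201.83 | 662679.70 | 1783323.99
triangular fin | 4875.00 | 175.00 | 43.33 | 853125.00 | 211250.00
hole | -2463.01 | 50.00 | 133.00 | -123150.43 | -327580.15
Σ | 36747.72 |  |  | 3305154.27 | 3834493.84
x_c = 3305154.27 / 36747.72 = 89.94 in
y_c = 3834493.84 / 36747.72 = 104.35 in

x_c = 89.94 in, y_c = 104.35 in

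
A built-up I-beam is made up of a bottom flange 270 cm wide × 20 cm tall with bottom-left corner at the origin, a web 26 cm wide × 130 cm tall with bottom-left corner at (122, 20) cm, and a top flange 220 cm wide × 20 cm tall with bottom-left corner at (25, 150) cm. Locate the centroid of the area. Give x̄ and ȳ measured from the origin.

Part | A | x̄ᵢ | ȳᵢ | A·x̄ᵢ | A·ȳᵢ
bottom flange | 5400.00 | 135.00 | 10.00 | 729000.00 | 54000.00
web | 3380.00 | 135.00 | 85.00 | 456300.00 | 287300.00
top flange | 4400.00 | 135.00 | 160.00 | 594000.00 | 704000.00
Σ | 13180.00 |  |  | 1779300.00 | 1045300.00
x̄ = 1779300.00 / 13180.00 = 135.00 cm
ȳ = 1045300.00 / 13180.00 = 79.31 cm

x̄ = 135.00 cm, ȳ = 79.31 cm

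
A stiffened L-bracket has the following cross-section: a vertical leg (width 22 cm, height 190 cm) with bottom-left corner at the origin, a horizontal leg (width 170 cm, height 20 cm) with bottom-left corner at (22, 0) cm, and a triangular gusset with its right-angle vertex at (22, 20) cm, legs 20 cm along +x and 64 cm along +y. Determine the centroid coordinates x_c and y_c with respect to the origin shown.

x_c = 52.08 cm, y_c = 55.66 cm

vertical leg: A = 22 × 190 = 4180.00, centroid at (11.00, 95.00).
horizontal leg: A = 170 × 20 = 3400.00, centroid at (107.00, 10.00).
gusset: A = ½·20·64 = 640.00, centroid at (28.67, 41.33).
ΣA = 8220.00 cm², ΣAx_c = 428126.67 cm³, ΣAy_c = 457553.33 cm³.
x_c = 428126.67/8220.00 = 52.08 cm; y_c = 457553.33/8220.00 = 55.66 cm.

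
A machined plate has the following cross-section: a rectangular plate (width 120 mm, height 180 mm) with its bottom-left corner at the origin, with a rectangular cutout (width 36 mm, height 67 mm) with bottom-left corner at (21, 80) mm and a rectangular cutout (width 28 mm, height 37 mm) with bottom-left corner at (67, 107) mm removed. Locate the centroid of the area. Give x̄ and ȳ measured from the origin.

Part | A | x̄ᵢ | ȳᵢ | A·x̄ᵢ | A·ȳᵢ
plate | 21600.00 | 60.00 | 90.00 | 1296000.00 | 1944000.00
hole 1 | -2412.00 | 39.00 | 113.50 | -94068.00 | -273762.00
hole 2 | -1036.00 | 81.00 | 125.50 | -83916.00 | -130018.00
Σ | 18152.00 |  |  | 1118016.00 | 1540220.00
x̄ = 1118016.00 / 18152.00 = 61.59 mm
ȳ = 1540220.00 / 18152.00 = 84.85 mm

x̄ = 61.59 mm, ȳ = 84.85 mm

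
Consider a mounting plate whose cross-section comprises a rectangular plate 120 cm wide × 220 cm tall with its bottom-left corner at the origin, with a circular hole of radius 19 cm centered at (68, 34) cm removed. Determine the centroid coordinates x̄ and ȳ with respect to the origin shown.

x̄ = 59.64 cm, ȳ = 113.41 cm

Part | A | x̄ᵢ | ȳᵢ | A·x̄ᵢ | A·ȳᵢ
plate | 26400.00 | 60.00 | 110.00 | 1584000.00 | 2904000.00
hole | -1134.11 | 68.00 | 34.00 | -77119.82 | -38559.91
Σ | 25265.89 |  |  | 1506880.18 | 2865440.09
x̄ = 1506880.18 / 25265.89 = 59.64 cm
ȳ = 2865440.09 / 25265.89 = 113.41 cm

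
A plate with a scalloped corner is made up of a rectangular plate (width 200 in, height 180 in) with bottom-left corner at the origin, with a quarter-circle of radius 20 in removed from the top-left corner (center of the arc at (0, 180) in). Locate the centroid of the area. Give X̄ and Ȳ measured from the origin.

X̄ = 100.81 in, Ȳ = 89.28 in

plate: A = 200 × 180 = 36000.00, centroid at (100.00, 90.00).
removed quarter-circle: A = −¼π·20² = -314.16, centroid at (8.49, 171.51).
ΣA = 35685.84 in², ΣAX̄ = 3597333.33 in³, ΣAȲ = 3186118.00 in³.
X̄ = 3597333.33/35685.84 = 100.81 in; Ȳ = 3186118.00/35685.84 = 89.28 in.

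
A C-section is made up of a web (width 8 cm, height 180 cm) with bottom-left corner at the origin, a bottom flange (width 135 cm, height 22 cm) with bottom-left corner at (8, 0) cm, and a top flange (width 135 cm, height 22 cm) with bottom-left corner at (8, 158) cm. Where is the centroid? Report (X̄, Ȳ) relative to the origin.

X̄ = 61.55 cm, Ȳ = 90.00 cm

web: A = 8 × 180 = 1440.00, centroid at (4.00, 90.00).
bottom flange: A = 135 × 22 = 2970.00, centroid at (75.50, 11.00).
top flange: A = 135 × 22 = 2970.00, centroid at (75.50, 169.00).
ΣA = 7380.00 cm²
ΣAX̄ = (1440.00)(4.00) + (2970.00)(75.50) + (2970.00)(75.50) = 454230.00 cm³
ΣAȲ = (1440.00)(90.00) + (2970.00)(11.00) + (2970.00)(169.00) = 664200.00 cm³
X̄ = 454230.00 / 7380.00 = 61.55 cm
Ȳ = 664200.00 / 7380.00 = 90.00 cm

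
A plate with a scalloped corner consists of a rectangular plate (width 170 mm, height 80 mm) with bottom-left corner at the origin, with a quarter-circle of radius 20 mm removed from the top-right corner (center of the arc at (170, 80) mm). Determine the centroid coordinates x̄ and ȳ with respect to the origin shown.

x̄ = 83.19 mm, ȳ = 39.25 mm

plate: A = 170 × 80 = 13600.00, centroid at (85.00, 40.00).
removed quarter-circle: A = −¼π·20² = -314.16, centroid at (161.51, 71.51).
ΣA = 13285.84 mm², ΣAx̄ = 1105259.59 mm³, ΣAȳ = 521533.93 mm³.
x̄ = 1105259.59/13285.84 = 83.19 mm; ȳ = 521533.93/13285.84 = 39.25 mm.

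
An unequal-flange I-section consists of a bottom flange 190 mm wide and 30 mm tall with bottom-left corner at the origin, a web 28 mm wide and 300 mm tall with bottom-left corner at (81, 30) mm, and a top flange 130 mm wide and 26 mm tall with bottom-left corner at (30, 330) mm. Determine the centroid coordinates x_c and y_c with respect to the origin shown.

x_c = 95.00 mm, y_c = 157.71 mm

bottom flange: A = 190 × 30 = 5700.00, centroid at (95.00, 15.00).
web: A = 28 × 300 = 8400.00, centroid at (95.00, 180.00).
top flange: A = 130 × 26 = 3380.00, centroid at (95.00, 343.00).
ΣA = 17480.00 mm², ΣAx_c = 1660600.00 mm³, ΣAy_c = 2756840.00 mm³.
x_c = 1660600.00/17480.00 = 95.00 mm; y_c = 2756840.00/17480.00 = 157.71 mm.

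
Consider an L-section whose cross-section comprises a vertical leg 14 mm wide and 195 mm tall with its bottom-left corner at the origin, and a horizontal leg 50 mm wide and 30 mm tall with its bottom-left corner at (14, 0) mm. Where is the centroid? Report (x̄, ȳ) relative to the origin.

x̄ = 18.35 mm, ȳ = 68.24 mm

vertical leg: A = 14 × 195 = 2730.00, centroid at (7.00, 97.50).
horizontal leg: A = 50 × 30 = 1500.00, centroid at (39.00, 15.00).
ΣA = 4230.00 mm², ΣAx̄ = 77610.00 mm³, ΣAȳ = 288675.00 mm³.
x̄ = 77610.00/4230.00 = 18.35 mm; ȳ = 288675.00/4230.00 = 68.24 mm.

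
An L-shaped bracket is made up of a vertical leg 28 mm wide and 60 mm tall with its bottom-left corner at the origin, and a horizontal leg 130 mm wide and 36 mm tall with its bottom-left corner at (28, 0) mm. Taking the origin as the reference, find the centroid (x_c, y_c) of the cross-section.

Part | A | x̄ᵢ | ȳᵢ | A·x̄ᵢ | A·ȳᵢ
vertical leg | 1680.00 | 14.00 | 30.00 | 23520.00 | 50400.00
horizontal leg | 4680.00 | 93.00 | 18.00 | 435240.00 | 84240.00
Σ | 6360.00 |  |  | 458760.00 | 134640.00
x_c = 458760.00 / 6360.00 = 72.13 mm
y_c = 134640.00 / 6360.00 = 21.17 mm

x_c = 72.13 mm, y_c = 21.17 mm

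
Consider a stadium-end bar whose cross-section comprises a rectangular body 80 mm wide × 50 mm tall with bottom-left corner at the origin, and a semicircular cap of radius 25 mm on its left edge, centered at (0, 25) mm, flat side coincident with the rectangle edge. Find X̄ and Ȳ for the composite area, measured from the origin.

X̄ = 30.03 mm, Ȳ = 25.00 mm

Part | A | x̄ᵢ | ȳᵢ | A·x̄ᵢ | A·ȳᵢ
rectangular body | 4000.00 | 40.00 | 25.00 | 160000.00 | 100000.00
semicircular end | 981.75 | -10.61 | 25.00 | -10416.67 | 24543.69
Σ | 4981.75 |  |  | 149583.33 | 124543.69
X̄ = 149583.33 / 4981.75 = 30.03 mm
Ȳ = 124543.69 / 4981.75 = 25.00 mm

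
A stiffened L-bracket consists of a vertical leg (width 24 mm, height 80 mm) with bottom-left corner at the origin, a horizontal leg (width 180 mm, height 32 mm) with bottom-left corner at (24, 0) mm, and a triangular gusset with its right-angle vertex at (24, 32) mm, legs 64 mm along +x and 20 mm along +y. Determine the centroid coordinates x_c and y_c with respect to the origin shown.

Part | A | x̄ᵢ | ȳᵢ | A·x̄ᵢ | A·ȳᵢ
vertical leg | 1920.00 | 12.00 | 40.00 | 23040.00 | 76800.00
horizontal leg | 5760.00 | 114.00 | 16.00 | 656640.00 | 92160.00
gusset | 640.00 | 45.33 | 38.67 | 29013.33 | 24746.67
Σ | 8320.00 |  |  | 708693.33 | 193706.67
x_c = 708693.33 / 8320.00 = 85.18 mm
y_c = 193706.67 / 8320.00 = 23.28 mm

x_c = 85.18 mm, y_c = 23.28 mm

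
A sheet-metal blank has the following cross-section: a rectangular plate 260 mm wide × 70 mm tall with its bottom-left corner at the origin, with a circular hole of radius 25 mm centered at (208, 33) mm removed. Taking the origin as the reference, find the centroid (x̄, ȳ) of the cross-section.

x̄ = 120.57 mm, ȳ = 35.24 mm

Part | A | x̄ᵢ | ȳᵢ | A·x̄ᵢ | A·ȳᵢ
plate | 18200.00 | 130.00 | 35.00 | 2366000.00 | 637000.00
hole | -1963.50 | 208.00 | 33.00 | -408407.04 | -64795.35
Σ | 16236.50 |  |  | 1957592.96 | 572204.65
x̄ = 1957592.96 / 16236.50 = 120.57 mm
ȳ = 572204.65 / 16236.50 = 35.24 mm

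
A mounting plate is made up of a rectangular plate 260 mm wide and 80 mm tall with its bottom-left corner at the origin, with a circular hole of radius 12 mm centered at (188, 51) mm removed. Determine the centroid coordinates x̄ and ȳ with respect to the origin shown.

x̄ = 128.71 mm, ȳ = 39.76 mm

plate: A = 260 × 80 = 20800.00, centroid at (130.00, 40.00).
hole: A = −π·12² = -452.39, centroid at (188.00, 51.00).
ΣA = 20347.61 mm², ΣAx̄ = 2618950.80 mm³, ΣAȳ = 808928.14 mm³.
x̄ = 2618950.80/20347.61 = 128.71 mm; ȳ = 808928.14/20347.61 = 39.76 mm.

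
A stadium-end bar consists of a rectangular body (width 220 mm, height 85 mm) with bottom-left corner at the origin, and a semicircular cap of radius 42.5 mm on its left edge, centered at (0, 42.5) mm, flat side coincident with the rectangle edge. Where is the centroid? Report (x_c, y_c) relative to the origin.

Part | A | x̄ᵢ | ȳᵢ | A·x̄ᵢ | A·ȳᵢ
rectangular body | 18700.00 | 110.00 | 42.50 | 2057000.00 | 794750.00
semicircular end | 2837.25 | -18.04 | 42.50 | -51177.08 | 120583.16
Σ | 21537.25 |  |  | 2005822.92 | 915333.16
x_c = 2005822.92 / 21537.25 = 93.13 mm
y_c = 915333.16 / 21537.25 = 42.50 mm

x_c = 93.13 mm, y_c = 42.50 mm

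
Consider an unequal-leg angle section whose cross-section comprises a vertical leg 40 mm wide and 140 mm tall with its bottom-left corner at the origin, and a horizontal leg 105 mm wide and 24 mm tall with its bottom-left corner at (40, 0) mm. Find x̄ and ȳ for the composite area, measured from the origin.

x̄ = 42.50 mm, ȳ = 52.00 mm

vertical leg: A = 40 × 140 = 5600.00, centroid at (20.00, 70.00).
horizontal leg: A = 105 × 24 = 2520.00, centroid at (92.50, 12.00).
ΣA = 8120.00 mm²
ΣAx̄ = (5600.00)(20.00) + (2520.00)(92.50) = 345100.00 mm³
ΣAȳ = (5600.00)(70.00) + (2520.00)(12.00) = 422240.00 mm³
x̄ = 345100.00 / 8120.00 = 42.50 mm
ȳ = 422240.00 / 8120.00 = 52.00 mm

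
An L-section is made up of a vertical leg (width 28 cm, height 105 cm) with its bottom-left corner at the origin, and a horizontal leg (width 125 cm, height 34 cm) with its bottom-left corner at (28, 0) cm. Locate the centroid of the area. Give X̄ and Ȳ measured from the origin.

X̄ = 59.22 cm, Ȳ = 31.52 cm

Part | A | x̄ᵢ | ȳᵢ | A·x̄ᵢ | A·ȳᵢ
vertical leg | 2940.00 | 14.00 | 52.50 | 41160.00 | 154350.00
horizontal leg | 4250.00 | 90.50 | 17.00 | 384625.00 | 72250.00
Σ | 7190.00 |  |  | 425785.00 | 226600.00
X̄ = 425785.00 / 7190.00 = 59.22 cm
Ȳ = 226600.00 / 7190.00 = 31.52 cm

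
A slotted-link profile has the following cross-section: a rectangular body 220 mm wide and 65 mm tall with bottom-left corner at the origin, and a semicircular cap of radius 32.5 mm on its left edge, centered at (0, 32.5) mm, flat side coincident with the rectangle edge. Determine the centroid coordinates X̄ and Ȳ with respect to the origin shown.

Part | A | x̄ᵢ | ȳᵢ | A·x̄ᵢ | A·ȳᵢ
rectangular body | 14300.00 | 110.00 | 32.50 | 1573000.00 | 464750.00
semicircular end | 1659.15 | -13.79 | 32.50 | -22885.42 | 53922.49
Σ | 15959.15 |  |  | 1550114.58 | 518672.49
X̄ = 1550114.58 / 15959.15 = 97.13 mm
Ȳ = 518672.49 / 15959.15 = 32.50 mm

X̄ = 97.13 mm, Ȳ = 32.50 mm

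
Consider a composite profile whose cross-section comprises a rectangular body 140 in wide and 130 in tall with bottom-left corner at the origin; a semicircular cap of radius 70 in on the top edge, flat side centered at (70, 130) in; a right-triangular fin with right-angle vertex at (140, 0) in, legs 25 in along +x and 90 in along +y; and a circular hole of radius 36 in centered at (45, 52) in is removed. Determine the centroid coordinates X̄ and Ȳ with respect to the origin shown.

X̄ = 78.27 in, Ȳ = 97.35 in

Part | A | x̄ᵢ | ȳᵢ | A·x̄ᵢ | A·ȳᵢ
rectangular body | 18200.00 | 70.00 | 65.00 | 1274000.00 | 1183000.00
semicircular top | 7696.90 | 70.00 | 159.71 | 538783.14 | 1229263.93
triangular fin | 1125.00 | 148.33 | 30.00 | 166875.00 | 33750.00
hole | -4071.50 | 45.00 | 52.00 | -183217.68 | -211718.21
Σ | 22950.40 |  |  | 1796440.46 | 2234295.71
X̄ = 1796440.46 / 22950.40 = 78.27 in
Ȳ = 2234295.71 / 22950.40 = 97.35 in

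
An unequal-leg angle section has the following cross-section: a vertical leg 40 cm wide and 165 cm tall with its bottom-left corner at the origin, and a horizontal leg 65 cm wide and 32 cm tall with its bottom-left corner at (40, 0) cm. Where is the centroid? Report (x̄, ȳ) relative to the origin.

vertical leg: A = 40 × 165 = 6600.00, centroid at (20.00, 82.50).
horizontal leg: A = 65 × 32 = 2080.00, centroid at (72.50, 16.00).
ΣA = 8680.00 cm², ΣAx̄ = 282800.00 cm³, ΣAȳ = 577780.00 cm³.
x̄ = 282800.00/8680.00 = 32.58 cm; ȳ = 577780.00/8680.00 = 66.56 cm.

x̄ = 32.58 cm, ȳ = 66.56 cm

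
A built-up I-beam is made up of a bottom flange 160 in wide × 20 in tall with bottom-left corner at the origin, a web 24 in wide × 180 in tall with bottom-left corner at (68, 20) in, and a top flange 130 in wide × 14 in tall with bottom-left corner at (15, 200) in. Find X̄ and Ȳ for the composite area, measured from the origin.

X̄ = 80.00 in, Ȳ = 94.64 in

bottom flange: A = 160 × 20 = 3200.00, centroid at (80.00, 10.00).
web: A = 24 × 180 = 4320.00, centroid at (80.00, 110.00).
top flange: A = 130 × 14 = 1820.00, centroid at (80.00, 207.00).
ΣA = 9340.00 in²
ΣAX̄ = (3200.00)(80.00) + (4320.00)(80.00) + (1820.00)(80.00) = 747200.00 in³
ΣAȲ = (3200.00)(10.00) + (4320.00)(110.00) + (1820.00)(207.00) = 883940.00 in³
X̄ = 747200.00 / 9340.00 = 80.00 in
Ȳ = 883940.00 / 9340.00 = 94.64 in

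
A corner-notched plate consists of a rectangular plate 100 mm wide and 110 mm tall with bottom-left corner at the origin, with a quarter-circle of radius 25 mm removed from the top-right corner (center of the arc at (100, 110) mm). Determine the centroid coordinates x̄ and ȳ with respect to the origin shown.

x̄ = 48.16 mm, ȳ = 52.93 mm

plate: A = 100 × 110 = 11000.00, centroid at (50.00, 55.00).
removed quarter-circle: A = −¼π·25² = -490.87, centroid at (89.39, 99.39).
ΣA = 10509.13 mm², ΣAx̄ = 506120.95 mm³, ΣAȳ = 556212.21 mm³.
x̄ = 506120.95/10509.13 = 48.16 mm; ȳ = 556212.21/10509.13 = 52.93 mm.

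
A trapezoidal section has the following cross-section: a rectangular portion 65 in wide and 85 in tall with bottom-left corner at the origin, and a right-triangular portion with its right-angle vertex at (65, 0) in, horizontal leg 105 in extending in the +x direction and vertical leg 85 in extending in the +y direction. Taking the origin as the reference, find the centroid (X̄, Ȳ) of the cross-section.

Part | A | x̄ᵢ | ȳᵢ | A·x̄ᵢ | A·ȳᵢ
rectangular portion | 5525.00 | 32.50 | 42.50 | 179562.50 | 234812.50
triangular portion | 4462.50 | 100.00 | 28.33 | 446250.00 | 126437.50
Σ | 9987.50 |  |  | 625812.50 | 361250.00
X̄ = 625812.50 / 9987.50 = 62.66 in
Ȳ = 361250.00 / 9987.50 = 36.17 in

X̄ = 62.66 in, Ȳ = 36.17 in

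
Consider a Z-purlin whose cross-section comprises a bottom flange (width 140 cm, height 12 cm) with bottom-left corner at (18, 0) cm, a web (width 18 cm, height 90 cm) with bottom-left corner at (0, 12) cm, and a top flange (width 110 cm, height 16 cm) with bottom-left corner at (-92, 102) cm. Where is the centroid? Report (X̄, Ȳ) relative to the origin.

bottom flange: A = 140 × 12 = 1680.00, centroid at (88.00, 6.00).
web: A = 18 × 90 = 1620.00, centroid at (9.00, 57.00).
top flange: A = 110 × 16 = 1760.00, centroid at (-37.00, 110.00).
ΣA = 5060.00 cm²
ΣAX̄ = (1680.00)(88.00) + (1620.00)(9.00) + (1760.00)(-37.00) = 97300.00 cm³
ΣAȲ = (1680.00)(6.00) + (1620.00)(57.00) + (1760.00)(110.00) = 296020.00 cm³
X̄ = 97300.00 / 5060.00 = 19.23 cm
Ȳ = 296020.00 / 5060.00 = 58.50 cm

X̄ = 19.23 cm, Ȳ = 58.50 cm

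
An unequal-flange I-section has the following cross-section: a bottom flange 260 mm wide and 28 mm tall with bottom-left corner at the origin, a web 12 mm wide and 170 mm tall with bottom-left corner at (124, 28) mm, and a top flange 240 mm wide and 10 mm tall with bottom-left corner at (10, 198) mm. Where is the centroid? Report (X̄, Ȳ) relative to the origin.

Part | A | x̄ᵢ | ȳᵢ | A·x̄ᵢ | A·ȳᵢ
bottom flange | 7280.00 | 130.00 | 14.00 | 946400.00 | 101920.00
web | 2040.00 | 130.00 | 113.00 | 265200.00 | 230520.00
top flange | 2400.00 | 130.00 | 203.00 | 312000.00 | 487200.00
Σ | 11720.00 |  |  | 1523600.00 | 819640.00
X̄ = 1523600.00 / 11720.00 = 130.00 mm
Ȳ = 819640.00 / 11720.00 = 69.94 mm

X̄ = 130.00 mm, Ȳ = 69.94 mm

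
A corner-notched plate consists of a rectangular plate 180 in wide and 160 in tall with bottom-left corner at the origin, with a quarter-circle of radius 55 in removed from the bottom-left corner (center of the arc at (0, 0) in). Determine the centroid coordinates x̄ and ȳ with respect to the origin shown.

plate: A = 180 × 160 = 28800.00, centroid at (90.00, 80.00).
removed quarter-circle: A = −¼π·55² = -2375.83, centroid at (23.34, 23.34).
ΣA = 26424.17 in², ΣAx̄ = 2536541.67 in³, ΣAȳ = 2248541.67 in³.
x̄ = 2536541.67/26424.17 = 95.99 in; ȳ = 2248541.67/26424.17 = 85.09 in.

x̄ = 95.99 in, ȳ = 85.09 in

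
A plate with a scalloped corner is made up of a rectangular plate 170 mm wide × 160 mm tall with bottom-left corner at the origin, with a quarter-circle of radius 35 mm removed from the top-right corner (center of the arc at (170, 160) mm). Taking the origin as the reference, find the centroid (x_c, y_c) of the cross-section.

plate: A = 170 × 160 = 27200.00, centroid at (85.00, 80.00).
removed quarter-circle: A = −¼π·35² = -962.11, centroid at (155.15, 145.15).
ΣA = 26237.89 mm²
ΣAx_c = (27200.00)(85.00) + (-962.11)(155.15) = 2162732.50 mm³
ΣAy_c = (27200.00)(80.00) + (-962.11)(145.15) = 2036353.63 mm³
x_c = 2162732.50 / 26237.89 = 82.43 mm
y_c = 2036353.63 / 26237.89 = 77.61 mm

x_c = 82.43 mm, y_c = 77.61 mm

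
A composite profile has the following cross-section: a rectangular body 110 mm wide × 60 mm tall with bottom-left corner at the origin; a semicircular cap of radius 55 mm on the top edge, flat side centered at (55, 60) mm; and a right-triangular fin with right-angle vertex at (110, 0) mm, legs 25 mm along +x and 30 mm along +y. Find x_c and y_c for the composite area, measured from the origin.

x_c = 57.03 mm, y_c = 50.97 mm

rectangular body: A = 110 × 60 = 6600.00, centroid at (55.00, 30.00).
semicircular top: A = ½π·55² = 4751.66, centroid at (55.00, 83.34).
triangular fin: A = ½·25·30 = 375.00, centroid at (118.33, 10.00).
ΣA = 11726.66 mm², ΣAx_c = 668716.24 mm³, ΣAy_c = 597766.20 mm³.
x_c = 668716.24/11726.66 = 57.03 mm; y_c = 597766.20/11726.66 = 50.97 mm.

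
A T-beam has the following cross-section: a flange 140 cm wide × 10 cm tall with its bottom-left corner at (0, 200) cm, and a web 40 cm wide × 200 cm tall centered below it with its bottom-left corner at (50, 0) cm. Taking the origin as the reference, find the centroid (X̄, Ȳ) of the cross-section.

X̄ = 70.00 cm, Ȳ = 115.64 cm

web: A = 40 × 200 = 8000.00, centroid at (70.00, 100.00).
flange: A = 140 × 10 = 1400.00, centroid at (70.00, 205.00).
ΣA = 9400.00 cm²
ΣAX̄ = (8000.00)(70.00) + (1400.00)(70.00) = 658000.00 cm³
ΣAȲ = (8000.00)(100.00) + (1400.00)(205.00) = 1087000.00 cm³
X̄ = 658000.00 / 9400.00 = 70.00 cm
Ȳ = 1087000.00 / 9400.00 = 115.64 cm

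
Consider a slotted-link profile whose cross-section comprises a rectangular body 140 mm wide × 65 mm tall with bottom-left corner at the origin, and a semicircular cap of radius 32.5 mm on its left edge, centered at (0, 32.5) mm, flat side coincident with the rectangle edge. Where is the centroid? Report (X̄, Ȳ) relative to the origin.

X̄ = 57.08 mm, Ȳ = 32.50 mm

rectangular body: A = 140 × 65 = 9100.00, centroid at (70.00, 32.50).
semicircular end: A = ½π·32.5² = 1659.15, centroid at (-13.79, 32.50).
ΣA = 10759.15 mm²
ΣAX̄ = (9100.00)(70.00) + (1659.15)(-13.79) = 614114.58 mm³
ΣAȲ = (9100.00)(32.50) + (1659.15)(32.50) = 349672.49 mm³
X̄ = 614114.58 / 10759.15 = 57.08 mm
Ȳ = 349672.49 / 10759.15 = 32.50 mm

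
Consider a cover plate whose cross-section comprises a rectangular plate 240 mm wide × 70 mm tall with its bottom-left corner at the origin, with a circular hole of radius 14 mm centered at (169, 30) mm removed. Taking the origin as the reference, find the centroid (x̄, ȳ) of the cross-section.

x̄ = 118.14 mm, ȳ = 35.19 mm

plate: A = 240 × 70 = 16800.00, centroid at (120.00, 35.00).
hole: A = −π·14² = -615.75, centroid at (169.00, 30.00).
ΣA = 16184.25 mm², ΣAx̄ = 1911937.88 mm³, ΣAȳ = 569527.44 mm³.
x̄ = 1911937.88/16184.25 = 118.14 mm; ȳ = 569527.44/16184.25 = 35.19 mm.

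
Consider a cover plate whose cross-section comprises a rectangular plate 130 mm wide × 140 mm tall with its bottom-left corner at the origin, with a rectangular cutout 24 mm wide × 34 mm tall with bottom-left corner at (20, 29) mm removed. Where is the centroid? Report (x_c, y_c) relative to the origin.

Part | A | x̄ᵢ | ȳᵢ | A·x̄ᵢ | A·ȳᵢ
plate | 18200.00 | 65.00 | 70.00 | 1183000.00 | 1274000.00
hole | -816.00 | 32.00 | 46.00 | -26112.00 | -37536.00
Σ | 17384.00 |  |  | 1156888.00 | 1236464.00
x_c = 1156888.00 / 17384.00 = 66.55 mm
y_c = 1236464.00 / 17384.00 = 71.13 mm

x_c = 66.55 mm, y_c = 71.13 mm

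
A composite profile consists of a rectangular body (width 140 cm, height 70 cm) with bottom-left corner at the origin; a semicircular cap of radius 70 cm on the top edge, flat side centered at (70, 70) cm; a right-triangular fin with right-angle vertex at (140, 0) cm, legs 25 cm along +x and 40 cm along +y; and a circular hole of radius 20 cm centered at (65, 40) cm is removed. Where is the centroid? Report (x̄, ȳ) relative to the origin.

x̄ = 72.72 cm, ȳ = 63.73 cm

rectangular body: A = 140 × 70 = 9800.00, centroid at (70.00, 35.00).
semicircular top: A = ½π·70² = 7696.90, centroid at (70.00, 99.71).
triangular fin: A = ½·25·40 = 500.00, centroid at (148.33, 13.33).
hole: A = −π·20² = -1256.64, centroid at (65.00, 40.00).
ΣA = 16740.26 cm², ΣAx̄ = 1217268.40 cm³, ΣAȳ = 1066850.99 cm³.
x̄ = 1217268.40/16740.26 = 72.72 cm; ȳ = 1066850.99/16740.26 = 63.73 cm.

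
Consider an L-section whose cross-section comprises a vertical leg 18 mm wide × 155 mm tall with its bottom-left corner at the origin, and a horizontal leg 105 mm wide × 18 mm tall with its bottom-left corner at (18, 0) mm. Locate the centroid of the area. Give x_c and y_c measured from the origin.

x_c = 33.84 mm, y_c = 49.84 mm

vertical leg: A = 18 × 155 = 2790.00, centroid at (9.00, 77.50).
horizontal leg: A = 105 × 18 = 1890.00, centroid at (70.50, 9.00).
ΣA = 4680.00 mm²
ΣAx_c = (2790.00)(9.00) + (1890.00)(70.50) = 158355.00 mm³
ΣAy_c = (2790.00)(77.50) + (1890.00)(9.00) = 233235.00 mm³
x_c = 158355.00 / 4680.00 = 33.84 mm
y_c = 233235.00 / 4680.00 = 49.84 mm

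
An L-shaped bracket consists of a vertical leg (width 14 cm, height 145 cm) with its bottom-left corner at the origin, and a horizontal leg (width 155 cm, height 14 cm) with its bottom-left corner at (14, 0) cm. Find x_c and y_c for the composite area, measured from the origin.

vertical leg: A = 14 × 145 = 2030.00, centroid at (7.00, 72.50).
horizontal leg: A = 155 × 14 = 2170.00, centroid at (91.50, 7.00).
ΣA = 4200.00 cm², ΣAx_c = 212765.00 cm³, ΣAy_c = 162365.00 cm³.
x_c = 212765.00/4200.00 = 50.66 cm; y_c = 162365.00/4200.00 = 38.66 cm.

x_c = 50.66 cm, y_c = 38.66 cm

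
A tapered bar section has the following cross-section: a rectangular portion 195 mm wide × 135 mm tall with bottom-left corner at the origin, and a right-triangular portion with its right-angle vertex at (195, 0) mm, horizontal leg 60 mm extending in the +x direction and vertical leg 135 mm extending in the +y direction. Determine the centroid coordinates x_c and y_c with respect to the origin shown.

x_c = 113.17 mm, y_c = 64.50 mm

rectangular portion: A = 195 × 135 = 26325.00, centroid at (97.50, 67.50).
triangular portion: A = ½·60·135 = 4050.00, centroid at (215.00, 45.00).
ΣA = 30375.00 mm², ΣAx_c = 3437437.50 mm³, ΣAy_c = 1959187.50 mm³.
x_c = 3437437.50/30375.00 = 113.17 mm; y_c = 1959187.50/30375.00 = 64.50 mm.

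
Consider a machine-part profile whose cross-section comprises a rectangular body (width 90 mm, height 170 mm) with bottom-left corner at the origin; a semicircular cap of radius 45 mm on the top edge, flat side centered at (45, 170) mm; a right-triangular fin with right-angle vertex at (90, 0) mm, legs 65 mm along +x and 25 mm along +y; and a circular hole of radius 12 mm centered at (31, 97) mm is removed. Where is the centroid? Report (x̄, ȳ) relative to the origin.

Part | A | x̄ᵢ | ȳᵢ | A·x̄ᵢ | A·ȳᵢ
rectangular body | 15300.00 | 45.00 | 85.00 | 688500.00 | 1300500.00
semicircular top | 3180.86 | 45.00 | 189.10 | 143138.82 | 601496.64
triangular fin | 812.50 | 111.67 | 8.33 | 90729.17 | 6770.83
hole | -452.39 | 31.00 | 97.00 | -14024.07 | -43881.77
Σ | 18840.97 |  |  | 908343.91 | 1864885.70
x̄ = 908343.91 / 18840.97 = 48.21 mm
ȳ = 1864885.70 / 18840.97 = 98.98 mm

x̄ = 48.21 mm, ȳ = 98.98 mm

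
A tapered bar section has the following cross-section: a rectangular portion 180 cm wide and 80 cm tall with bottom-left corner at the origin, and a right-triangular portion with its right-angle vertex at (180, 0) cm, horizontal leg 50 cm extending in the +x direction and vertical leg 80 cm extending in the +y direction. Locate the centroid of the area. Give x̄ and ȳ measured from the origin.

x̄ = 103.01 cm, ȳ = 38.37 cm

rectangular portion: A = 180 × 80 = 14400.00, centroid at (90.00, 40.00).
triangular portion: A = ½·50·80 = 2000.00, centroid at (196.67, 26.67).
ΣA = 16400.00 cm²
ΣAx̄ = (14400.00)(90.00) + (2000.00)(196.67) = 1689333.33 cm³
ΣAȳ = (14400.00)(40.00) + (2000.00)(26.67) = 629333.33 cm³
x̄ = 1689333.33 / 16400.00 = 103.01 cm
ȳ = 629333.33 / 16400.00 = 38.37 cm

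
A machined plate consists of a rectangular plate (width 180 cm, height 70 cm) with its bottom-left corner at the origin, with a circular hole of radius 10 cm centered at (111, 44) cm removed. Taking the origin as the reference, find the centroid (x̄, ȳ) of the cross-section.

plate: A = 180 × 70 = 12600.00, centroid at (90.00, 35.00).
hole: A = −π·10² = -314.16, centroid at (111.00, 44.00).
ΣA = 12285.84 cm²
ΣAx̄ = (12600.00)(90.00) + (-314.16)(111.00) = 1099128.32 cm³
ΣAȳ = (12600.00)(35.00) + (-314.16)(44.00) = 427176.99 cm³
x̄ = 1099128.32 / 12285.84 = 89.46 cm
ȳ = 427176.99 / 12285.84 = 34.77 cm

x̄ = 89.46 cm, ȳ = 34.77 cm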